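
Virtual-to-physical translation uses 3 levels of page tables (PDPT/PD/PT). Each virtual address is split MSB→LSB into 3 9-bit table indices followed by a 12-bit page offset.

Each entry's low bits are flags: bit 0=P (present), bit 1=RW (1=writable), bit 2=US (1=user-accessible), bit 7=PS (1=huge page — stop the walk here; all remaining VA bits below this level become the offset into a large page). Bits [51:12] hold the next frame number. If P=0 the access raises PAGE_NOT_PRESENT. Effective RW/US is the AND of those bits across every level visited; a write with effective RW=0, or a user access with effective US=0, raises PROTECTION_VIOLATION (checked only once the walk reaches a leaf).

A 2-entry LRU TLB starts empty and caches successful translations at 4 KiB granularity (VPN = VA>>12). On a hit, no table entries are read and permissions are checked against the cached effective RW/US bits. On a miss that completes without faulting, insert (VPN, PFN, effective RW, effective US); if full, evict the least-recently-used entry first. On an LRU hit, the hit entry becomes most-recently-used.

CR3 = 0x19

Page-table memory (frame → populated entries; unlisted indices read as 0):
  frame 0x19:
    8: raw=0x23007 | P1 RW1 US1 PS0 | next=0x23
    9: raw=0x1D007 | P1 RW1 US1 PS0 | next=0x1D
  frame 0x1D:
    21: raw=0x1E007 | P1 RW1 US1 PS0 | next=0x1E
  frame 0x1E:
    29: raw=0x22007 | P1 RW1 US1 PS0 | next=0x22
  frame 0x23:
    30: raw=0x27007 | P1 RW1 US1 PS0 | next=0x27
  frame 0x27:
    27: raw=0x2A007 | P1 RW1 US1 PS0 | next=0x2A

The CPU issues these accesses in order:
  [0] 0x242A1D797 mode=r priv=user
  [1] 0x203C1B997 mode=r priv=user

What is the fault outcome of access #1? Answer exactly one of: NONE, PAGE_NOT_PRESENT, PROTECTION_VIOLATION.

Trace:
#0 VA=0x242A1D797 (r,user):
  [0] read 0x19 idx=9: raw=0x1D007 flags P=1 W=1 U=1 S=0
  [1] read 0x1D idx=21: raw=0x1E007 flags P=1 W=1 U=1 S=0
  [2] read 0x1E idx=29: raw=0x22007 flags P=1 W=1 U=1 S=0
  ✓ 0x22797  — 3 lookups
#1 VA=0x203C1B997 (r,user):
  [0] read 0x19 idx=8: raw=0x23007 flags P=1 W=1 U=1 S=0
  [1] read 0x23 idx=30: raw=0x27007 flags P=1 W=1 U=1 S=0
  [2] read 0x27 idx=27: raw=0x2A007 flags P=1 W=1 U=1 S=0
  ✓ 0x2A997  — 3 lookups

Access #1 fault: NONE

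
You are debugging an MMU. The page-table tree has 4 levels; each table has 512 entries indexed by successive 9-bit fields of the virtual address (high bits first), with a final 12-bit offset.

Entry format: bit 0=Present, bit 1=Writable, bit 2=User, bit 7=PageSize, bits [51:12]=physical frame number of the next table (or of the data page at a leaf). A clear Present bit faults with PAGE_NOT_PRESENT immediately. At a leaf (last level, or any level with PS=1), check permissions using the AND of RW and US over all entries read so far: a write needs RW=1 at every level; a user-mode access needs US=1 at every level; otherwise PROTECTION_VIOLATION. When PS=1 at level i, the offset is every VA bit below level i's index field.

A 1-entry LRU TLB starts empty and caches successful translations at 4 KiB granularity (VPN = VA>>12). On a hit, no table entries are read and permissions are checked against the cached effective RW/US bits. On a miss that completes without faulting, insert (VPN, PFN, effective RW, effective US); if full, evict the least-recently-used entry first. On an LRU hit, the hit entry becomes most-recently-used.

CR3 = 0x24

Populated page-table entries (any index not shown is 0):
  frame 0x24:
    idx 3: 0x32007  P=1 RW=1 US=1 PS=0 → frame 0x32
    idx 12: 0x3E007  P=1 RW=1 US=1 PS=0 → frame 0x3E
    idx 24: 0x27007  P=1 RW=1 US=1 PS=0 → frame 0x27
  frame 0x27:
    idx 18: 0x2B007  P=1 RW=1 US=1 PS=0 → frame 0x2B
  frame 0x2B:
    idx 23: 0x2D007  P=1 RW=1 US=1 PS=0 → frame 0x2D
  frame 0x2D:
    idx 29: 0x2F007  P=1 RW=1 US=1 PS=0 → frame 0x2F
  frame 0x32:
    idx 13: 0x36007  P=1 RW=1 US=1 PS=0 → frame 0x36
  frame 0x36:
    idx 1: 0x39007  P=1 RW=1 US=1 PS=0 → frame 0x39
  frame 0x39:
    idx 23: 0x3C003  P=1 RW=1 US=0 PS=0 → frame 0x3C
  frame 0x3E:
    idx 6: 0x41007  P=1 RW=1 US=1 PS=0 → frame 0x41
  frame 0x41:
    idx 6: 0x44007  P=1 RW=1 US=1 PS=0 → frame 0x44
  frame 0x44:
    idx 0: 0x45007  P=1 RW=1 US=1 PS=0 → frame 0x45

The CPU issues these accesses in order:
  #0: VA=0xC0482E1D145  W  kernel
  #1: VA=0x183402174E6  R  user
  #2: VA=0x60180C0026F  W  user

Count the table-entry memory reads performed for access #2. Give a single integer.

Trace:
#0 VA=0xC0482E1D145 (w,kernel):
  [0] read 0x24 idx=24: raw=0x27007 flags P=1 W=1 U=1 S=0
  [1] read 0x27 idx=18: raw=0x2B007 flags P=1 W=1 U=1 S=0
  [2] read 0x2B idx=23: raw=0x2D007 flags P=1 W=1 U=1 S=0
  [3] read 0x2D idx=29: raw=0x2F007 flags P=1 W=1 U=1 S=0
  → PA=0x2F145  (4 entries read)
#1 VA=0x183402174E6 (r,user):
  [0] read 0x24 idx=3: raw=0x32007 flags P=1 W=1 U=1 S=0
  [1] read 0x32 idx=13: raw=0x36007 flags P=1 W=1 U=1 S=0
  [2] read 0x36 idx=1: raw=0x39007 flags P=1 W=1 U=1 S=0
  [3] read 0x39 idx=23: raw=0x3C003 flags P=1 W=1 U=0 S=0
  ✗ PROTECTION_VIOLATION  [4 reads]
#2 VA=0x60180C0026F (w,user):
  [0] read 0x24 idx=12: raw=0x3E007 flags P=1 W=1 U=1 S=0
  [1] read 0x3E idx=6: raw=0x41007 flags P=1 W=1 U=1 S=0
  [2] read 0x41 idx=6: raw=0x44007 flags P=1 W=1 U=1 S=0
  [3] read 0x44 idx=0: raw=0x45007 flags P=1 W=1 U=1 S=0
  → PA=0x4526F  (4 entries read)

Entries read for #2: 4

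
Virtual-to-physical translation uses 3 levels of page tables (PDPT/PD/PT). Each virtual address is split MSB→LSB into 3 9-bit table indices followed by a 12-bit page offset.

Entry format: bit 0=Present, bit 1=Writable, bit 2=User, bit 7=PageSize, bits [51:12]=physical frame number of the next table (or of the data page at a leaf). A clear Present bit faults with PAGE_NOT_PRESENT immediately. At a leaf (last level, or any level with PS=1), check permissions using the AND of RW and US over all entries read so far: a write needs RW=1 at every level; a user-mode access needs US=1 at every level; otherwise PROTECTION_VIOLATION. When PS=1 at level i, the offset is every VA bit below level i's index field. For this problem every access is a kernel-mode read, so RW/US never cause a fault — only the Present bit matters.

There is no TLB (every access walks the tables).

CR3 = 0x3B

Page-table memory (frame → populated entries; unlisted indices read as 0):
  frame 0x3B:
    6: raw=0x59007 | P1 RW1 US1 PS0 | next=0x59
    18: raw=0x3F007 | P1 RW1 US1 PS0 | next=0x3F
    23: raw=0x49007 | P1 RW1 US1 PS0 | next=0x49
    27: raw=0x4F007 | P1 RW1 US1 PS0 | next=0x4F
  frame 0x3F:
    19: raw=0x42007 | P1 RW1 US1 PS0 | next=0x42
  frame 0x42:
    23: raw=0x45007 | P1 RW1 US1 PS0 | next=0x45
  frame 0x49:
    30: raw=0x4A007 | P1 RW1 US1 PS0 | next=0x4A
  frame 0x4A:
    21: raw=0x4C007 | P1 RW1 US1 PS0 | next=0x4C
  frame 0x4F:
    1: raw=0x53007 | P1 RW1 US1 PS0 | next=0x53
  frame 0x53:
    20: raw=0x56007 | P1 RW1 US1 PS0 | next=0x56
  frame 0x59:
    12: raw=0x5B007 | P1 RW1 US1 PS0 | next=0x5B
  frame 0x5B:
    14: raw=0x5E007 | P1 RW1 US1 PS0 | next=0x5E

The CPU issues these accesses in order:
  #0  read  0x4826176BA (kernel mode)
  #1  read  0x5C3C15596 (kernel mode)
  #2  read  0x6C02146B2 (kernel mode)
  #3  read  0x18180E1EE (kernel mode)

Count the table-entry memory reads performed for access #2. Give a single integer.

Walk each access:
#0 VA=0x4826176BA (r,kernel):
  L0 @0x3B[18] → 0x3F007  P=1,RW=1,US=1,PS=0
  L1 @0x3F[19] → 0x42007  P=1,RW=1,US=1,PS=0
  L2 @0x42[23] → 0x45007  P=1,RW=1,US=1,PS=0
  ✓ 0x456BA  — 3 lookups
#1 VA=0x5C3C15596 (r,kernel):
  L0 @0x3B[23] → 0x49007  P=1,RW=1,US=1,PS=0
  L1 @0x49[30] → 0x4A007  P=1,RW=1,US=1,PS=0
  L2 @0x4A[21] → 0x4C007  P=1,RW=1,US=1,PS=0
  ✓ 0x4C596  — 3 lookups
#2 VA=0x6C02146B2 (r,kernel):
  L0 @0x3B[27] → 0x4F007  P=1,RW=1,US=1,PS=0
  L1 @0x4F[1] → 0x53007  P=1,RW=1,US=1,PS=0
  L2 @0x53[20] → 0x56007  P=1,RW=1,US=1,PS=0
  ✓ 0x566B2  — 3 lookups
#3 VA=0x18180E1EE (r,kernel):
  L0 @0x3B[6] → 0x59007  P=1,RW=1,US=1,PS=0
  L1 @0x59[12] → 0x5B007  P=1,RW=1,US=1,PS=0
  L2 @0x5B[14] → 0x5E007  P=1,RW=1,US=1,PS=0
  ✓ 0x5E1EE  — 3 lookups

Entries read for #2: 3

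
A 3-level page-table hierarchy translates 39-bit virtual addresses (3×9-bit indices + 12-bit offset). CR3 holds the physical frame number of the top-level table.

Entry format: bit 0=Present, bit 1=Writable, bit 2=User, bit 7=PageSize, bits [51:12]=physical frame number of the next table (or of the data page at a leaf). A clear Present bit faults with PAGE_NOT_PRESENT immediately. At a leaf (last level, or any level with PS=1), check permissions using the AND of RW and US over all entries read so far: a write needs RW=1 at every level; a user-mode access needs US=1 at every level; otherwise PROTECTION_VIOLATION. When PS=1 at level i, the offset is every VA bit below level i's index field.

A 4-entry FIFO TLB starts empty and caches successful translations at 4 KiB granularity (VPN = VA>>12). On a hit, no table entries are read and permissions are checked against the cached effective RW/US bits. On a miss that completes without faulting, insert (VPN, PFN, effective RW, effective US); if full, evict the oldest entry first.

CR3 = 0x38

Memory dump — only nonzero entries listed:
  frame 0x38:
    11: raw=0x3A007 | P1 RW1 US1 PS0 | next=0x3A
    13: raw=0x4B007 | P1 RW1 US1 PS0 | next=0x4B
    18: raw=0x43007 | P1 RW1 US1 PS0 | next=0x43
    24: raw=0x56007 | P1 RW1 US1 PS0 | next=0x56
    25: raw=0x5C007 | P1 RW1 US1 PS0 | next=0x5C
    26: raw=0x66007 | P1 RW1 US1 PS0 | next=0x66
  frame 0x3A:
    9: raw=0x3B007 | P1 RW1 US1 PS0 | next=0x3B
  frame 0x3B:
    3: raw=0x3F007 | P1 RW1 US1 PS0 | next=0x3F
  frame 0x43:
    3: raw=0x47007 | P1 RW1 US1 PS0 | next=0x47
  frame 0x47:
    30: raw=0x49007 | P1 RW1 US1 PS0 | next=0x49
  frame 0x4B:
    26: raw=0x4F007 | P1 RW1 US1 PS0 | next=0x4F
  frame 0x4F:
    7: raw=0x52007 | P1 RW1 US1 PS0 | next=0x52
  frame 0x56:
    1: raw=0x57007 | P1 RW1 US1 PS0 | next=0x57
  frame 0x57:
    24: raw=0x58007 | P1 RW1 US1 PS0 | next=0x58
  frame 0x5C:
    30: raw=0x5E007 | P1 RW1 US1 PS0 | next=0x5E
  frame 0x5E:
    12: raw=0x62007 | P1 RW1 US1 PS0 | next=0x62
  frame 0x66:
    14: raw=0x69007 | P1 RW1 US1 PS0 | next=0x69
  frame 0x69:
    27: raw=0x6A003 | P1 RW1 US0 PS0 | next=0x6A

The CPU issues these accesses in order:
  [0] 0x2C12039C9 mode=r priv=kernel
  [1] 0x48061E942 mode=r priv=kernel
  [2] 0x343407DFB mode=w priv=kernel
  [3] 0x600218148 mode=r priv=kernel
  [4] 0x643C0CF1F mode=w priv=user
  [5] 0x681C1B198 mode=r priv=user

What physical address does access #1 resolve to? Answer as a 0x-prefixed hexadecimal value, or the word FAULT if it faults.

Per-access translation:
#0 VA=0x2C12039C9 (r,kernel):
  L0 @0x38[11] → 0x3A007  P=1,RW=1,US=1,PS=0
  L1 @0x3A[9] → 0x3B007  P=1,RW=1,US=1,PS=0
  L2 @0x3B[3] → 0x3F007  P=1,RW=1,US=1,PS=0
  → PA=0x3F9C9  (3 entries read)
#1 VA=0x48061E942 (r,kernel):
  L0 @0x38[18] → 0x43007  P=1,RW=1,US=1,PS=0
  L1 @0x43[3] → 0x47007  P=1,RW=1,US=1,PS=0
  L2 @0x47[30] → 0x49007  P=1,RW=1,US=1,PS=0
  → PA=0x49942  (3 entries read)
#2 VA=0x343407DFB (w,kernel):
  L0 @0x38[13] → 0x4B007  P=1,RW=1,US=1,PS=0
  L1 @0x4B[26] → 0x4F007  P=1,RW=1,US=1,PS=0
  L2 @0x4F[7] → 0x52007  P=1,RW=1,US=1,PS=0
  → PA=0x52DFB  (3 entries read)
#3 VA=0x600218148 (r,kernel):
  L0 @0x38[24] → 0x56007  P=1,RW=1,US=1,PS=0
  L1 @0x56[1] → 0x57007  P=1,RW=1,US=1,PS=0
  L2 @0x57[24] → 0x58007  P=1,RW=1,US=1,PS=0
  → PA=0x58148  (3 entries read)
#4 VA=0x643C0CF1F (w,user):
  L0 @0x38[25] → 0x5C007  P=1,RW=1,US=1,PS=0
  L1 @0x5C[30] → 0x5E007  P=1,RW=1,US=1,PS=0
  L2 @0x5E[12] → 0x62007  P=1,RW=1,US=1,PS=0
  → PA=0x62F1F  (3 entries read)
#5 VA=0x681C1B198 (r,user):
  L0 @0x38[26] → 0x66007  P=1,RW=1,US=1,PS=0
  L1 @0x66[14] → 0x69007  P=1,RW=1,US=1,PS=0
  L2 @0x69[27] → 0x6A003  P=1,RW=1,US=0,PS=0
  ⇒ fault: PROTECTION_VIOLATION  — 3 lookups

Access #1 PA: 0x49942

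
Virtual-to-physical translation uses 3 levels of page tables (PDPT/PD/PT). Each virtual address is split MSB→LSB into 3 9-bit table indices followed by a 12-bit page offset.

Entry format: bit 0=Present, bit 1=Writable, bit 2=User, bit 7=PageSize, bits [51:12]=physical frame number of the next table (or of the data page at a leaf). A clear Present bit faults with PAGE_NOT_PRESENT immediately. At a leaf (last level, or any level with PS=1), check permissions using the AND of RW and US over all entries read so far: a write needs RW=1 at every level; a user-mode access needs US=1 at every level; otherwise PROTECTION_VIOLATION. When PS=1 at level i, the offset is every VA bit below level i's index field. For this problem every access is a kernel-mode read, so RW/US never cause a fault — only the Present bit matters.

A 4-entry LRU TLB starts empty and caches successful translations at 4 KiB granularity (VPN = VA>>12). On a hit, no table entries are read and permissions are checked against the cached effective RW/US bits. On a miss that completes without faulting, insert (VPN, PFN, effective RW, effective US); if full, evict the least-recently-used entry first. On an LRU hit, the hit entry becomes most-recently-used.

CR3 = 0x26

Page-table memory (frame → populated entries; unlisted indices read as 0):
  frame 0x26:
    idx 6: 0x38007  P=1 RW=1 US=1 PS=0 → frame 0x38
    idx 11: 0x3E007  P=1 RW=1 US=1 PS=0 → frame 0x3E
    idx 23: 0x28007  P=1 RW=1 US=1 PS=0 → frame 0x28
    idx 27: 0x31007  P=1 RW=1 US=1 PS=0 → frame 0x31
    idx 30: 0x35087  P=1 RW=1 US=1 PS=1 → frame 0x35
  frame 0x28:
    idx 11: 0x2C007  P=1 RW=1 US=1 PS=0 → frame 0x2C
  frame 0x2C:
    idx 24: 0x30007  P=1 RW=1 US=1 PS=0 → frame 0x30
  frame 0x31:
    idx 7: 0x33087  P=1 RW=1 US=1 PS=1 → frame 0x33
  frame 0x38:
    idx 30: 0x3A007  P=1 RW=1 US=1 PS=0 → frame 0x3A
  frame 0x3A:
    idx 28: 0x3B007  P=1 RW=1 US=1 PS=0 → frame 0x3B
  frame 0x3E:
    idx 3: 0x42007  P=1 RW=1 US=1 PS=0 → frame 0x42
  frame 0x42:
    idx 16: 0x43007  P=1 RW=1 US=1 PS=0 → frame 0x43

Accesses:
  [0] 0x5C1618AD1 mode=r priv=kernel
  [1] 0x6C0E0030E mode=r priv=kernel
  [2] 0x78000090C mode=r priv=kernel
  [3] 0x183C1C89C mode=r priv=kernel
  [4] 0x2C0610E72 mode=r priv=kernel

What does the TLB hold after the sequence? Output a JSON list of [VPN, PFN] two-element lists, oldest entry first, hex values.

Per-access translation:
#0 VA=0x5C1618AD1 (r,kernel):
  [0] read 0x26 idx=23: raw=0x28007 flags P=1 W=1 U=1 S=0
  [1] read 0x28 idx=11: raw=0x2C007 flags P=1 W=1 U=1 S=0
  [2] read 0x2C idx=24: raw=0x30007 flags P=1 W=1 U=1 S=0
  ⇒ phys 0x30AD1  [3 reads]
#1 VA=0x6C0E0030E (r,kernel):
  [0] read 0x26 idx=27: raw=0x31007 flags P=1 W=1 U=1 S=0
  [1] read 0x31 idx=7: raw=0x33087 flags P=1 W=1 U=1 S=1
  ⇒ phys 0x3330E (huge @L1)  [2 reads]
#2 VA=0x78000090C (r,kernel):
  [0] read 0x26 idx=30: raw=0x35087 flags P=1 W=1 U=1 S=1
  ⇒ phys 0x3590C (huge @L0)  [1 reads]
#3 VA=0x183C1C89C (r,kernel):
  [0] read 0x26 idx=6: raw=0x38007 flags P=1 W=1 U=1 S=0
  [1] read 0x38 idx=30: raw=0x3A007 flags P=1 W=1 U=1 S=0
  [2] read 0x3A idx=28: raw=0x3B007 flags P=1 W=1 U=1 S=0
  ⇒ phys 0x3B89C  [3 reads]
#4 VA=0x2C0610E72 (r,kernel):
  [0] read 0x26 idx=11: raw=0x3E007 flags P=1 W=1 U=1 S=0
  [1] read 0x3E idx=3: raw=0x42007 flags P=1 W=1 U=1 S=0
  [2] read 0x42 idx=16: raw=0x43007 flags P=1 W=1 U=1 S=0
  ⇒ phys 0x43E72  [3 reads]

TLB: [["0x6C0E00", "0x33"], ["0x780000", "0x35"], ["0x183C1C", "0x3B"], ["0x2C0610", "0x43"]]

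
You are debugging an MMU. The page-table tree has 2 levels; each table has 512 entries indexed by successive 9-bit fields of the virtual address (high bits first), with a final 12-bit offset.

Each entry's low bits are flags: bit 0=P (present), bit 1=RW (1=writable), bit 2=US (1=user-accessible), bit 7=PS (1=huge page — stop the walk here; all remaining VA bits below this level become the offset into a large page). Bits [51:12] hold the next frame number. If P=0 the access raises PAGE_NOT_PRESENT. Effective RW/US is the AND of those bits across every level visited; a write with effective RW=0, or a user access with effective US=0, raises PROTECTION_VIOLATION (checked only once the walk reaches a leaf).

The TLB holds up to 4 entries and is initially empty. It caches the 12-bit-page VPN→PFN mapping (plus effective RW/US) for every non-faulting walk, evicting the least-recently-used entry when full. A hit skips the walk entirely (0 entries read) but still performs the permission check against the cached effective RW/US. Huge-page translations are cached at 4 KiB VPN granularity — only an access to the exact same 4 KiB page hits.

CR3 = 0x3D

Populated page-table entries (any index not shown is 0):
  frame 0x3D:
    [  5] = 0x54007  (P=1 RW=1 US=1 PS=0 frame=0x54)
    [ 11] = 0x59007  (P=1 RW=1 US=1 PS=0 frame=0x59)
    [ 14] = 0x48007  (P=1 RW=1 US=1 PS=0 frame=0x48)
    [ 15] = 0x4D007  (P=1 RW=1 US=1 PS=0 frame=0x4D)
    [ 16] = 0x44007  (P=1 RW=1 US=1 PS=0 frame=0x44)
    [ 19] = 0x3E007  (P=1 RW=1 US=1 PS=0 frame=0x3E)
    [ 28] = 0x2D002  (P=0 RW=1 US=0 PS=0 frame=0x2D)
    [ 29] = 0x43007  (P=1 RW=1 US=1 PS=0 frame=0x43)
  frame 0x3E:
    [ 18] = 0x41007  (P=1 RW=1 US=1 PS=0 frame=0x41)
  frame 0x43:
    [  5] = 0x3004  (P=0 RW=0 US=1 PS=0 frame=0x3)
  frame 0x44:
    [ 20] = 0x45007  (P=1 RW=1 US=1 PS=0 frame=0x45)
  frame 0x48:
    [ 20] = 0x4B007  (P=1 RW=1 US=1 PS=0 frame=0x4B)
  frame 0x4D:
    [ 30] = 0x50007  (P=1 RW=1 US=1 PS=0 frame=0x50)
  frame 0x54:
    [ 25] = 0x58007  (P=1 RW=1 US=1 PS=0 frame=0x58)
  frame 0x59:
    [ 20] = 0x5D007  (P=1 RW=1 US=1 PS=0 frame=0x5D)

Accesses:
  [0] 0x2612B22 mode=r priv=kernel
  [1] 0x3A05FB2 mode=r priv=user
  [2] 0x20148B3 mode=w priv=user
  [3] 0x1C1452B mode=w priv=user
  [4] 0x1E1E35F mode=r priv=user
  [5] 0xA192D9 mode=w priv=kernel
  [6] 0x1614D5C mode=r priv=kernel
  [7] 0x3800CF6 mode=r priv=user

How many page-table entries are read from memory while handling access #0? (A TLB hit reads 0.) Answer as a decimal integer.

Per-access translation:
#0 VA=0x2612B22 (r,kernel):
  [0] read 0x3D idx=19: raw=0x3E007 flags P=1 W=1 U=1 S=0
  [1] read 0x3E idx=18: raw=0x41007 flags P=1 W=1 U=1 S=0
  → PA=0x41B22  (2 entries read)
#1 VA=0x3A05FB2 (r,user):
  [0] read 0x3D idx=29: raw=0x43007 flags P=1 W=1 U=1 S=0
  [1] read 0x43 idx=5: raw=0x3004 flags P=0 W=0 U=1 S=0
  ⇒ fault: PAGE_NOT_PRESENT  — 2 lookups
#2 VA=0x20148B3 (w,user):
  [0] read 0x3D idx=16: raw=0x44007 flags P=1 W=1 U=1 S=0
  [1] read 0x44 idx=20: raw=0x45007 flags P=1 W=1 U=1 S=0
  → PA=0x458B3  (2 entries read)
#3 VA=0x1C1452B (w,user):
  [0] read 0x3D idx=14: raw=0x48007 flags P=1 W=1 U=1 S=0
  [1] read 0x48 idx=20: raw=0x4B007 flags P=1 W=1 U=1 S=0
  → PA=0x4B52B  (2 entries read)
#4 VA=0x1E1E35F (r,user):
  [0] read 0x3D idx=15: raw=0x4D007 flags P=1 W=1 U=1 S=0
  [1] read 0x4D idx=30: raw=0x50007 flags P=1 W=1 U=1 S=0
  → PA=0x5035F  (2 entries read)
#5 VA=0xA192D9 (w,kernel):
  [0] read 0x3D idx=5: raw=0x54007 flags P=1 W=1 U=1 S=0
  [1] read 0x54 idx=25: raw=0x58007 flags P=1 W=1 U=1 S=0
  → PA=0x582D9  (2 entries read)
#6 VA=0x1614D5C (r,kernel):
  [0] read 0x3D idx=11: raw=0x59007 flags P=1 W=1 U=1 S=0
  [1] read 0x59 idx=20: raw=0x5D007 flags P=1 W=1 U=1 S=0
  → PA=0x5DD5C  (2 entries read)
#7 VA=0x3800CF6 (r,user):
  [0] read 0x3D idx=28: raw=0x2D002 flags P=0 W=1 U=0 S=0
  ⇒ fault: PAGE_NOT_PRESENT  — 1 lookups

Entries read for #0: 2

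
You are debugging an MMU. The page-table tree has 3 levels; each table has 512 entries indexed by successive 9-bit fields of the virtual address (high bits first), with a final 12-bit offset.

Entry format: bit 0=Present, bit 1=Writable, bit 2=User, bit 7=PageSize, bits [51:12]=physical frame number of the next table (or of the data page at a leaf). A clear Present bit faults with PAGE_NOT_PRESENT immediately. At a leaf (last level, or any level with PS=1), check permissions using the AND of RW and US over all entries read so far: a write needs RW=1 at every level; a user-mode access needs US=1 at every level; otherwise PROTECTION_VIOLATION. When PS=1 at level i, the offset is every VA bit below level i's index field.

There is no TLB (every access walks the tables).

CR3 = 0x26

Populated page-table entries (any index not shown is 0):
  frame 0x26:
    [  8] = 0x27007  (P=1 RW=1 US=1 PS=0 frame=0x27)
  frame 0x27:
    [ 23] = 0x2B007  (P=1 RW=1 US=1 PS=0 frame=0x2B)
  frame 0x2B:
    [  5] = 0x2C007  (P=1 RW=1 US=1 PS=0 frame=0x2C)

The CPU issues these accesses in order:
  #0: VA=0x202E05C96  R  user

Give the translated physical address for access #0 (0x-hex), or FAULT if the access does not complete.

Trace:
#0 VA=0x202E05C96 (r,user):
  lvl0: tbl 0x26, slot 8 ⇒ 0x27007 (P1/RW1/US1/PS0)
  lvl1: tbl 0x27, slot 23 ⇒ 0x2B007 (P1/RW1/US1/PS0)
  lvl2: tbl 0x2B, slot 5 ⇒ 0x2C007 (P1/RW1/US1/PS0)
  ⇒ phys 0x2CC96  [3 reads]

Access #0 PA: 0x2CC96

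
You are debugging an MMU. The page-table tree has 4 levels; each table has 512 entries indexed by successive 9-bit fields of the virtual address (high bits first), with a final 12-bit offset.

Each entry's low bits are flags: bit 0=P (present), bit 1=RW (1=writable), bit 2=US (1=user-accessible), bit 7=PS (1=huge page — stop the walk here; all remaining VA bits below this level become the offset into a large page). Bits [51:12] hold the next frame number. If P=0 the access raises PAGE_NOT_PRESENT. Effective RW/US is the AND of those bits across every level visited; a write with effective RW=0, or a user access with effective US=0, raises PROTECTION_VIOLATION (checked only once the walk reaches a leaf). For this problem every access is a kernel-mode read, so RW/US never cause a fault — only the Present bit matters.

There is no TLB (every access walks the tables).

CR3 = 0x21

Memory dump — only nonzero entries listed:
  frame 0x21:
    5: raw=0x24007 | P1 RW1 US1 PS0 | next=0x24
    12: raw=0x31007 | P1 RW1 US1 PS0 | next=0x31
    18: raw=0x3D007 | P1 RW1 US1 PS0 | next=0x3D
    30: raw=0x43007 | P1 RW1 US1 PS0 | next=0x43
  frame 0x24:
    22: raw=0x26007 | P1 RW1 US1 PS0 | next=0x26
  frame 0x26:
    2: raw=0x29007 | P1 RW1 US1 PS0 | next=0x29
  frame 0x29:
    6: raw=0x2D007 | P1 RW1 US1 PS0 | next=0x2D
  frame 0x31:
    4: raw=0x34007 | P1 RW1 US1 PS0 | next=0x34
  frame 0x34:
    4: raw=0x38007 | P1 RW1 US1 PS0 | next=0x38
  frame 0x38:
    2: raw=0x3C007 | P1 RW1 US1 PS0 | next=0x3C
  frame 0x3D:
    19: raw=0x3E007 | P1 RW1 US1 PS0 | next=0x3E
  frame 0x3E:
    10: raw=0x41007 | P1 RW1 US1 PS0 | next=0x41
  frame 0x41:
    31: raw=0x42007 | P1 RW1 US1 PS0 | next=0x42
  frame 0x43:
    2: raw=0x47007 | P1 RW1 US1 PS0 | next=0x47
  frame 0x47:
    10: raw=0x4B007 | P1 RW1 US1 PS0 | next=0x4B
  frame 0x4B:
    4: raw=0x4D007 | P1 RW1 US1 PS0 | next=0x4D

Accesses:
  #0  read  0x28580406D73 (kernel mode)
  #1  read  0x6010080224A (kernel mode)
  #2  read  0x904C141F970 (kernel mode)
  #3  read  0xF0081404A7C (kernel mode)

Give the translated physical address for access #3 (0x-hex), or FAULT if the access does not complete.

Per-access translation:
#0 VA=0x28580406D73 (r,kernel):
  L0 @0x21[5] → 0x24007  P=1,RW=1,US=1,PS=0
  L1 @0x24[22] → 0x26007  P=1,RW=1,US=1,PS=0
  L2 @0x26[2] → 0x29007  P=1,RW=1,US=1,PS=0
  L3 @0x29[6] → 0x2D007  P=1,RW=1,US=1,PS=0
  ✓ 0x2DD73  — 4 lookups
#1 VA=0x6010080224A (r,kernel):
  L0 @0x21[12] → 0x31007  P=1,RW=1,US=1,PS=0
  L1 @0x31[4] → 0x34007  P=1,RW=1,US=1,PS=0
  L2 @0x34[4] → 0x38007  P=1,RW=1,US=1,PS=0
  L3 @0x38[2] → 0x3C007  P=1,RW=1,US=1,PS=0
  ✓ 0x3C24A  — 4 lookups
#2 VA=0x904C141F970 (r,kernel):
  L0 @0x21[18] → 0x3D007  P=1,RW=1,US=1,PS=0
  L1 @0x3D[19] → 0x3E007  P=1,RW=1,US=1,PS=0
  L2 @0x3E[10] → 0x41007  P=1,RW=1,US=1,PS=0
  L3 @0x41[31] → 0x42007  P=1,RW=1,US=1,PS=0
  ✓ 0x42970  — 4 lookups
#3 VA=0xF0081404A7C (r,kernel):
  L0 @0x21[30] → 0x43007  P=1,RW=1,US=1,PS=0
  L1 @0x43[2] → 0x47007  P=1,RW=1,US=1,PS=0
  L2 @0x47[10] → 0x4B007  P=1,RW=1,US=1,PS=0
  L3 @0x4B[4] → 0x4D007  P=1,RW=1,US=1,PS=0
  ✓ 0x4DA7C  — 4 lookups

Access #3 PA: 0x4DA7C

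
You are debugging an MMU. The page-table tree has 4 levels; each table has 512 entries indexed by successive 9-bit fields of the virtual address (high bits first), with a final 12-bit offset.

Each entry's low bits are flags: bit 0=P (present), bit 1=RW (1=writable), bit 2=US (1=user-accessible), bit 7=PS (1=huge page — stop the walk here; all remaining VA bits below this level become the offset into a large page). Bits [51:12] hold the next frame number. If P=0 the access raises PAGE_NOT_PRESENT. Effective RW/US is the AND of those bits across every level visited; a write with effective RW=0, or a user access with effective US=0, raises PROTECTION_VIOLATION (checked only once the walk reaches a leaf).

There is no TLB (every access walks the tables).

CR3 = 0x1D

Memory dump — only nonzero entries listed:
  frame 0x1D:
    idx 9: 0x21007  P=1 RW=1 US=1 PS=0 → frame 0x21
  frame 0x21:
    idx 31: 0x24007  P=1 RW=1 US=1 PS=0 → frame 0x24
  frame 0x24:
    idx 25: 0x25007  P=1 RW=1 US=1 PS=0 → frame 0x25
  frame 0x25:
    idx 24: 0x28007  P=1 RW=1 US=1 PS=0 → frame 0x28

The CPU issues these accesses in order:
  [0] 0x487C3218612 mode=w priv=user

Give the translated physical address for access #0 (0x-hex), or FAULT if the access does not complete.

Walk each access:
#0 VA=0x487C3218612 (w,user):
  L0: frame=0x1D idx=9 entry=0x21007 [P=1 RW=1 US=1 PS=0]
  L1: frame=0x21 idx=31 entry=0x24007 [P=1 RW=1 US=1 PS=0]
  L2: frame=0x24 idx=25 entry=0x25007 [P=1 RW=1 US=1 PS=0]
  L3: frame=0x25 idx=24 entry=0x28007 [P=1 RW=1 US=1 PS=0]
  ⇒ phys 0x28612  [4 reads]

Access #0 PA: 0x28612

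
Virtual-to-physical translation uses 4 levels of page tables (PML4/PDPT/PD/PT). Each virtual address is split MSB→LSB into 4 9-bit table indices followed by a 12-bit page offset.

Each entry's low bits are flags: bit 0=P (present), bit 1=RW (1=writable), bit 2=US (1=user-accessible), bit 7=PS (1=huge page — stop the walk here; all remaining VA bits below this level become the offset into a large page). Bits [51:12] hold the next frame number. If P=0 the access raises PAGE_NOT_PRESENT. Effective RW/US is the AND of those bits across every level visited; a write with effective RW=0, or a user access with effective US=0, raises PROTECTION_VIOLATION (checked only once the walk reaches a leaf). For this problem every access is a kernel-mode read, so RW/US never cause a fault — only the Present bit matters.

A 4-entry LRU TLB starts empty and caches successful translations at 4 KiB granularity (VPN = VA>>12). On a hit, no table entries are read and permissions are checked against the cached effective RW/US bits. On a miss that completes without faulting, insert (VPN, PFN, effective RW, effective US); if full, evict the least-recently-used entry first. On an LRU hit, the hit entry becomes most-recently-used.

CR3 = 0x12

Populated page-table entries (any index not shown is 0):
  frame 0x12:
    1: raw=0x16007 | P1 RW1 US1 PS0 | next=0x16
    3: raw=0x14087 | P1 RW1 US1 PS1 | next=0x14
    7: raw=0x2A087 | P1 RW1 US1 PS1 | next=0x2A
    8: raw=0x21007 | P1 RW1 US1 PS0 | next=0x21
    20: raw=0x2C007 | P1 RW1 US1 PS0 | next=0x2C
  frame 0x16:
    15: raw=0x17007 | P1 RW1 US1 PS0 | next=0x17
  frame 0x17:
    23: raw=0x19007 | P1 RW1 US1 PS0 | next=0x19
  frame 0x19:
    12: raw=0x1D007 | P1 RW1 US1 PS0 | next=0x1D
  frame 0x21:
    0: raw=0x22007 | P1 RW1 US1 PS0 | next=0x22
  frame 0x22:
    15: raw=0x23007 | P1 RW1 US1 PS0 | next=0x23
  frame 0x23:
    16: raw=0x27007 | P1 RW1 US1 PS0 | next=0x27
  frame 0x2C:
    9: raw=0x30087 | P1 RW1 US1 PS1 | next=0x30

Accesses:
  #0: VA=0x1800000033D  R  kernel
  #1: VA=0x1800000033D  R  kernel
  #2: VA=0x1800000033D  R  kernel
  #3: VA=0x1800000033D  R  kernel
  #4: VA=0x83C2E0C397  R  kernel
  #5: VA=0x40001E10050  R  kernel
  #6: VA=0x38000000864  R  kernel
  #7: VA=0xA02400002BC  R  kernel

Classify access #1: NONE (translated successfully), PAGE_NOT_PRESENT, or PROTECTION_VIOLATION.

Walk each access:
#0 VA=0x1800000033D (r,kernel):
  L0: frame=0x12 idx=3 entry=0x14087 [P=1 RW=1 US=1 PS=1]
  → PA=0x1433D (huge @L0)  (1 entries read)
#1 VA=0x1800000033D (r,kernel):
  TLB hit vpn=0x18000000 → PA=0x1433D
#2 VA=0x1800000033D (r,kernel):
  TLB hit vpn=0x18000000 → PA=0x1433D
#3 VA=0x1800000033D (r,kernel):
  TLB hit vpn=0x18000000 → PA=0x1433D
#4 VA=0x83C2E0C397 (r,kernel):
  L0: frame=0x12 idx=1 entry=0x16007 [P=1 RW=1 US=1 PS=0]
  L1: frame=0x16 idx=15 entry=0x17007 [P=1 RW=1 US=1 PS=0]
  L2: frame=0x17 idx=23 entry=0x19007 [P=1 RW=1 US=1 PS=0]
  L3: frame=0x19 idx=12 entry=0x1D007 [P=1 RW=1 US=1 PS=0]
  → PA=0x1D397  (4 entries read)
#5 VA=0x40001E10050 (r,kernel):
  L0: frame=0x12 idx=8 entry=0x21007 [P=1 RW=1 US=1 PS=0]
  L1: frame=0x21 idx=0 entry=0x22007 [P=1 RW=1 US=1 PS=0]
  L2: frame=0x22 idx=15 entry=0x23007 [P=1 RW=1 US=1 PS=0]
  L3: frame=0x23 idx=16 entry=0x27007 [P=1 RW=1 US=1 PS=0]
  → PA=0x27050  (4 entries read)
#6 VA=0x38000000864 (r,kernel):
  L0: frame=0x12 idx=7 entry=0x2A087 [P=1 RW=1 US=1 PS=1]
  → PA=0x2A864 (huge @L0)  (1 entries read)
#7 VA=0xA02400002BC (r,kernel):
  L0: frame=0x12 idx=20 entry=0x2C007 [P=1 RW=1 US=1 PS=0]
  L1: frame=0x2C idx=9 entry=0x30087 [P=1 RW=1 US=1 PS=1]
  → PA=0x302BC (huge @L1)  (2 entries read)

Access #1 fault: NONE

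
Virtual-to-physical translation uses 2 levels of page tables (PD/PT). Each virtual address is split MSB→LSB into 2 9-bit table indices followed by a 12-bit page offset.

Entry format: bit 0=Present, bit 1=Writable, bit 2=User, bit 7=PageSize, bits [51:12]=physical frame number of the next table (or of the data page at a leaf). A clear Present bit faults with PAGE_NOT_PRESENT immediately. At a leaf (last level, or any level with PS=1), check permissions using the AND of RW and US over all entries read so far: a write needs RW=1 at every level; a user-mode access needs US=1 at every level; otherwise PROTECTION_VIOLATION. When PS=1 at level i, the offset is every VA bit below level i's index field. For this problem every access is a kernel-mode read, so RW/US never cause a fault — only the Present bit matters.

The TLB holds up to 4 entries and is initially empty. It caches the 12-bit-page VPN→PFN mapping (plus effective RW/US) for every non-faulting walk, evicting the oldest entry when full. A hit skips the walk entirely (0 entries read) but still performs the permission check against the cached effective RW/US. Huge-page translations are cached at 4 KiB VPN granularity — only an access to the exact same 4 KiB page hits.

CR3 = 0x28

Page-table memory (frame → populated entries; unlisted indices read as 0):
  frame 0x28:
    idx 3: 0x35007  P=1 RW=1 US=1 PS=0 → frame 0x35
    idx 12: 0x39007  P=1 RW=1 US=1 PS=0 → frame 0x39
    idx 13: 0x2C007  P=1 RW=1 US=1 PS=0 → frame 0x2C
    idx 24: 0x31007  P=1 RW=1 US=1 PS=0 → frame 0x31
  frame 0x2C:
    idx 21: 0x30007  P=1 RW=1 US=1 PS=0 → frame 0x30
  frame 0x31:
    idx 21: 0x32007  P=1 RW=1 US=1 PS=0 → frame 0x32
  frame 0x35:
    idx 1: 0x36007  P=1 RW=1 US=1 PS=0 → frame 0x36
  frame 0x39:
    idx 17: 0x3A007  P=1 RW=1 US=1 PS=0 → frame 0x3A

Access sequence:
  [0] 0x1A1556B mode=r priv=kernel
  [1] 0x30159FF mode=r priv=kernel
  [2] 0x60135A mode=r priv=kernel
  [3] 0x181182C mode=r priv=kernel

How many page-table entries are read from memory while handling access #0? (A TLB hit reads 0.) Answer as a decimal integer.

Trace:
#0 VA=0x1A1556B (r,kernel):
  lvl0: tbl 0x28, slot 13 ⇒ 0x2C007 (P1/RW1/US1/PS0)
  lvl1: tbl 0x2C, slot 21 ⇒ 0x30007 (P1/RW1/US1/PS0)
  ⇒ phys 0x3056B  [2 reads]
#1 VA=0x30159FF (r,kernel):
  lvl0: tbl 0x28, slot 24 ⇒ 0x31007 (P1/RW1/US1/PS0)
  lvl1: tbl 0x31, slot 21 ⇒ 0x32007 (P1/RW1/US1/PS0)
  ⇒ phys 0x329FF  [2 reads]
#2 VA=0x60135A (r,kernel):
  lvl0: tbl 0x28, slot 3 ⇒ 0x35007 (P1/RW1/US1/PS0)
  lvl1: tbl 0x35, slot 1 ⇒ 0x36007 (P1/RW1/US1/PS0)
  ⇒ phys 0x3635A  [2 reads]
#3 VA=0x181182C (r,kernel):
  lvl0: tbl 0x28, slot 12 ⇒ 0x39007 (P1/RW1/US1/PS0)
  lvl1: tbl 0x39, slot 17 ⇒ 0x3A007 (P1/RW1/US1/PS0)
  ⇒ phys 0x3A82C  [2 reads]

Entries read for #0: 2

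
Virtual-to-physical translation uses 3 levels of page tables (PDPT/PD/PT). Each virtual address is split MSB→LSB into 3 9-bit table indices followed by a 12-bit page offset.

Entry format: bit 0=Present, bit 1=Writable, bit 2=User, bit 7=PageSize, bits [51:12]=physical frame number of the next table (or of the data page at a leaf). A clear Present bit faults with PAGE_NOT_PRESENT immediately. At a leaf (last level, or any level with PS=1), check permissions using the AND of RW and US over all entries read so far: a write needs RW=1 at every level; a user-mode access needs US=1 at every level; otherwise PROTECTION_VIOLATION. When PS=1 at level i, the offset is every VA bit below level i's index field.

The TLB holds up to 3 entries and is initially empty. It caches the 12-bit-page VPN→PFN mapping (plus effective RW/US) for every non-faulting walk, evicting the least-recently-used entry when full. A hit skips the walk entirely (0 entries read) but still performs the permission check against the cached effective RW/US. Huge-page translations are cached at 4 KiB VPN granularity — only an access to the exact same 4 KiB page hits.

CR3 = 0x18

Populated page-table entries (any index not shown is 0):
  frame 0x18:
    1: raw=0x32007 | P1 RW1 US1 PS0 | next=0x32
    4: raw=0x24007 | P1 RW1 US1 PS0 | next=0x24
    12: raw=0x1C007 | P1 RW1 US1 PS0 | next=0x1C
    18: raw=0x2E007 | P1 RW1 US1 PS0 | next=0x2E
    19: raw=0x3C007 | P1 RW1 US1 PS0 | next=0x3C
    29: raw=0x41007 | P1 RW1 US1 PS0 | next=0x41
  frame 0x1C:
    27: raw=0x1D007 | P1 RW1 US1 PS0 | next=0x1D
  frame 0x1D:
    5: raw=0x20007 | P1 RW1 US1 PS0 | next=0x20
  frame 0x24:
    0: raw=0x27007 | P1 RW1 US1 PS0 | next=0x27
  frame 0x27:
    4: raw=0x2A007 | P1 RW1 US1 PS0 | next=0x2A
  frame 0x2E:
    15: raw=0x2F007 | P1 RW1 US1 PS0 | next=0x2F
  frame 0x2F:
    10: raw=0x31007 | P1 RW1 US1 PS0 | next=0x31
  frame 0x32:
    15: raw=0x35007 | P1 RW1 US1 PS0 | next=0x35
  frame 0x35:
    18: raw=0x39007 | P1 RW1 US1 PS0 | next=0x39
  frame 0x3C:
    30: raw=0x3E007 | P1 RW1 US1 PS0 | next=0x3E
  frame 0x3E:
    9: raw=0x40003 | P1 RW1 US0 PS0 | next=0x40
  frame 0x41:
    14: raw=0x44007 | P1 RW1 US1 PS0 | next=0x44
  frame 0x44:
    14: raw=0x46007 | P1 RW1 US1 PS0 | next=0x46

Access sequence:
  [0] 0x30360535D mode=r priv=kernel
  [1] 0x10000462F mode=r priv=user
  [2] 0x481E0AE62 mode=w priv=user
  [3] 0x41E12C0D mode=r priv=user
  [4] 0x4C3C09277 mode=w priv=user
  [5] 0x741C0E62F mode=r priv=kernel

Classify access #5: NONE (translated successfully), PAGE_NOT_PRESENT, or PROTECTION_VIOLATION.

Trace:
#0 VA=0x30360535D (r,kernel):
  L0 @0x18[12] → 0x1C007  P=1,RW=1,US=1,PS=0
  L1 @0x1C[27] → 0x1D007  P=1,RW=1,US=1,PS=0
  L2 @0x1D[5] → 0x20007  P=1,RW=1,US=1,PS=0
  → PA=0x2035D  (3 entries read)
#1 VA=0x10000462F (r,user):
  L0 @0x18[4] → 0x24007  P=1,RW=1,US=1,PS=0
  L1 @0x24[0] → 0x27007  P=1,RW=1,US=1,PS=0
  L2 @0x27[4] → 0x2A007  P=1,RW=1,US=1,PS=0
  → PA=0x2A62F  (3 entries read)
#2 VA=0x481E0AE62 (w,user):
  L0 @0x18[18] → 0x2E007  P=1,RW=1,US=1,PS=0
  L1 @0x2E[15] → 0x2F007  P=1,RW=1,US=1,PS=0
  L2 @0x2F[10] → 0x31007  P=1,RW=1,US=1,PS=0
  → PA=0x31E62  (3 entries read)
#3 VA=0x41E12C0D (r,user):
  L0 @0x18[1] → 0x32007  P=1,RW=1,US=1,PS=0
  L1 @0x32[15] → 0x35007  P=1,RW=1,US=1,PS=0
  L2 @0x35[18] → 0x39007  P=1,RW=1,US=1,PS=0
  → PA=0x39C0D  (3 entries read)
#4 VA=0x4C3C09277 (w,user):
  L0 @0x18[19] → 0x3C007  P=1,RW=1,US=1,PS=0
  L1 @0x3C[30] → 0x3E007  P=1,RW=1,US=1,PS=0
  L2 @0x3E[9] → 0x40003  P=1,RW=1,US=0,PS=0
  → PROTECTION_VIOLATION  (3 entries read)
#5 VA=0x741C0E62F (r,kernel):
  L0 @0x18[29] → 0x41007  P=1,RW=1,US=1,PS=0
  L1 @0x41[14] → 0x44007  P=1,RW=1,US=1,PS=0
  L2 @0x44[14] → 0x46007  P=1,RW=1,US=1,PS=0
  → PA=0x4662F  (3 entries read)

Access #5 fault: NONE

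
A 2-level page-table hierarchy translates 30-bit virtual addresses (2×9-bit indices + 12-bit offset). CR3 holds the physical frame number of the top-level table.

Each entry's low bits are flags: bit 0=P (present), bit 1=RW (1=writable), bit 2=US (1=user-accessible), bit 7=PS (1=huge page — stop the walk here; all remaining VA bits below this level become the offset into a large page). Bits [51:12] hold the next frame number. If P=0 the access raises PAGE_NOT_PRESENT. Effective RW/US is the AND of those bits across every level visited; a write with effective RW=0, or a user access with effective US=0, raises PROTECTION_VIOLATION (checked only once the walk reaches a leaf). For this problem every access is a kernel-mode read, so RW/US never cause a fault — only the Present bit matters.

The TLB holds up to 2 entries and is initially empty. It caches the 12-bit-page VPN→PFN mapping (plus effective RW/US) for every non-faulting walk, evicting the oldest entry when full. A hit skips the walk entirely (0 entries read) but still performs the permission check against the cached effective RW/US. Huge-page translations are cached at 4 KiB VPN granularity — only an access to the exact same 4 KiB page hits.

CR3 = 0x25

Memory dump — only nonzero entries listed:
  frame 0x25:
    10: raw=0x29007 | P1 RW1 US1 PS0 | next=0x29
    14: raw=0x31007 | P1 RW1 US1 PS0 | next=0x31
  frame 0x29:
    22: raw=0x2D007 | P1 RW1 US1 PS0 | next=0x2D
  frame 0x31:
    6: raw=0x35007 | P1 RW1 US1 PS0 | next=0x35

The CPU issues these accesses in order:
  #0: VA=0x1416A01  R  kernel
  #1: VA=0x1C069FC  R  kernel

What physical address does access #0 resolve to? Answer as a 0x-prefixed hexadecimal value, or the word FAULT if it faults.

Per-access translation:
#0 VA=0x1416A01 (r,kernel):
  [0] read 0x25 idx=10: raw=0x29007 flags P=1 W=1 U=1 S=0
  [1] read 0x29 idx=22: raw=0x2D007 flags P=1 W=1 U=1 S=0
  → PA=0x2DA01  (2 entries read)
#1 VA=0x1C069FC (r,kernel):
  [0] read 0x25 idx=14: raw=0x31007 flags P=1 W=1 U=1 S=0
  [1] read 0x31 idx=6: raw=0x35007 flags P=1 W=1 U=1 S=0
  → PA=0x359FC  (2 entries read)

Access #0 PA: 0x2DA01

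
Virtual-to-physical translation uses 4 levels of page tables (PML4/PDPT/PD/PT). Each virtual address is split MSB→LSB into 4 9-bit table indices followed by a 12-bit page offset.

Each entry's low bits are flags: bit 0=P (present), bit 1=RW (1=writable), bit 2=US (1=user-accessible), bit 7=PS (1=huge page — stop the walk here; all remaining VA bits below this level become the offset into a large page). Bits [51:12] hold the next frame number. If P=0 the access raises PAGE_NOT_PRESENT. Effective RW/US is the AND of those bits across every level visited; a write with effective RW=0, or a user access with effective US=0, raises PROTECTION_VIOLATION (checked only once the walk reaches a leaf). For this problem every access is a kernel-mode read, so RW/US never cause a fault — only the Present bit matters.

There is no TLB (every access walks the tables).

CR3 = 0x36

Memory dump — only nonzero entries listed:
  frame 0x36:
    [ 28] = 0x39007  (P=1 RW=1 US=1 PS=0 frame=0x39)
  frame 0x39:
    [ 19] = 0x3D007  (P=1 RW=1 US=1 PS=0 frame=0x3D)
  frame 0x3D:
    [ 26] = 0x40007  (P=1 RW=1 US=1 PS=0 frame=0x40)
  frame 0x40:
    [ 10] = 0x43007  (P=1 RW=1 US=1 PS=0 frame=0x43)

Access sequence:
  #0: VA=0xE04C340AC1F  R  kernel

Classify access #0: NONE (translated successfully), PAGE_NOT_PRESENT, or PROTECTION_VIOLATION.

Walk each access:
#0 VA=0xE04C340AC1F (r,kernel):
  [0] read 0x36 idx=28: raw=0x39007 flags P=1 W=1 U=1 S=0
  [1] read 0x39 idx=19: raw=0x3D007 flags P=1 W=1 U=1 S=0
  [2] read 0x3D idx=26: raw=0x40007 flags P=1 W=1 U=1 S=0
  [3] read 0x40 idx=10: raw=0x43007 flags P=1 W=1 U=1 S=0
  → PA=0x43C1F  (4 entries read)

Access #0 fault: NONE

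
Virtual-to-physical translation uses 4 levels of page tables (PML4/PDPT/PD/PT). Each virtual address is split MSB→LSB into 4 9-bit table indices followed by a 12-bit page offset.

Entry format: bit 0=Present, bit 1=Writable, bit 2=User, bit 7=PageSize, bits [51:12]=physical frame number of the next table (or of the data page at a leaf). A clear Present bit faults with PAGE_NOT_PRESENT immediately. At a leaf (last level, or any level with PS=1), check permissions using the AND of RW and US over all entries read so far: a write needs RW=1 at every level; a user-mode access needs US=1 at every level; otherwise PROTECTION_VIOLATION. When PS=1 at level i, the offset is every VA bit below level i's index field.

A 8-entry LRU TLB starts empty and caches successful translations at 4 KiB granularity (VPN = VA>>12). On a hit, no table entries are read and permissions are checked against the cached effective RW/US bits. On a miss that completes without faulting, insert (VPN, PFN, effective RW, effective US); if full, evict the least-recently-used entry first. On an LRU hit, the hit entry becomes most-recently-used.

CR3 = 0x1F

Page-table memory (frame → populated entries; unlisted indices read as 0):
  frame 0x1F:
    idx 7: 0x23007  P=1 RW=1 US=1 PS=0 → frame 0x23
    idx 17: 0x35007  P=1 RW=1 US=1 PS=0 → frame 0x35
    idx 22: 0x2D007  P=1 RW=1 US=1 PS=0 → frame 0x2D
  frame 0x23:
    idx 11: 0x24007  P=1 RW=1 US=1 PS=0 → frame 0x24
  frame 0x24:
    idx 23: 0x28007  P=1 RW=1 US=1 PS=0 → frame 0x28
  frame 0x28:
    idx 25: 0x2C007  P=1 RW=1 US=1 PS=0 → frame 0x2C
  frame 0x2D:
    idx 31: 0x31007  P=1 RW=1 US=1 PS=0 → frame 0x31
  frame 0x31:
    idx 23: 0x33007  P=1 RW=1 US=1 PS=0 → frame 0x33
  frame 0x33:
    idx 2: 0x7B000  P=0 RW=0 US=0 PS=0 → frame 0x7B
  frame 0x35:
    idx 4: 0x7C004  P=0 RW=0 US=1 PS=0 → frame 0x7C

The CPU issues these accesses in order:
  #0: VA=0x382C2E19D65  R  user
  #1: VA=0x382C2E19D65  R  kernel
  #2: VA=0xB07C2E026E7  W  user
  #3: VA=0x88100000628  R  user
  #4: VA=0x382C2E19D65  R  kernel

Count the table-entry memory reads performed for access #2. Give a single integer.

Per-access translation:
#0 VA=0x382C2E19D65 (r,user):
  [0] read 0x1F idx=7: raw=0x23007 flags P=1 W=1 U=1 S=0
  [1] read 0x23 idx=11: raw=0x24007 flags P=1 W=1 U=1 S=0
  [2] read 0x24 idx=23: raw=0x28007 flags P=1 W=1 U=1 S=0
  [3] read 0x28 idx=25: raw=0x2C007 flags P=1 W=1 U=1 S=0
  ⇒ phys 0x2CD65  [4 reads]
#1 VA=0x382C2E19D65 (r,kernel):
  TLB hit vpn=0x382C2E19 → PA=0x2CD65
#2 VA=0xB07C2E026E7 (w,user):
  [0] read 0x1F idx=22: raw=0x2D007 flags P=1 W=1 U=1 S=0
  [1] read 0x2D idx=31: raw=0x31007 flags P=1 W=1 U=1 S=0
  [2] read 0x31 idx=23: raw=0x33007 flags P=1 W=1 U=1 S=0
  [3] read 0x33 idx=2: raw=0x7B000 flags P=0 W=0 U=0 S=0
  ⇒ fault: PAGE_NOT_PRESENT  — 4 lookups
#3 VA=0x88100000628 (r,user):
  [0] read 0x1F idx=17: raw=0x35007 flags P=1 W=1 U=1 S=0
  [1] read 0x35 idx=4: raw=0x7C004 flags P=0 W=0 U=1 S=0
  ⇒ fault: PAGE_NOT_PRESENT  — 2 lookups
#4 VA=0x382C2E19D65 (r,kernel):
  TLB hit vpn=0x382C2E19 → PA=0x2CD65

Entries read for #2: 4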